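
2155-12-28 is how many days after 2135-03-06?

Mar 6, 2135 → Mar 6, 2136: 366 days (Feb 29, 2136 is in that span).
Mar 6, 2136 → Mar 6, 2137: 365 days.
Mar 6, 2137 → Mar 6, 2138: 365 days.
Mar 6, 2138 → Mar 6, 2139: 365 days.
Mar 6, 2139 → Mar 6, 2140: 366 days (Feb 29, 2140 is in that span).
Mar 6, 2140 → Mar 6, 2141: 365 days.
Mar 6, 2141 → Mar 6, 2142: 365 days.
Mar 6, 2142 → Mar 6, 2143: 365 days.
Mar 6, 2143 → Mar 6, 2144: 366 days (Feb 29, 2144 is in that span).
Mar 6, 2144 → Mar 6, 2145: 365 days.
Mar 6, 2145 → Mar 6, 2146: 365 days.
Mar 6, 2146 → Mar 6, 2147: 365 days.
Mar 6, 2147 → Mar 6, 2148: 366 days (Feb 29, 2148 is in that span).
Mar 6, 2148 → Mar 6, 2149: 365 days.
Mar 6, 2149 → Mar 6, 2150: 365 days.
Mar 6, 2150 → Mar 6, 2151: 365 days.
Mar 6, 2151 → Mar 6, 2152: 366 days (Feb 29, 2152 is in that span).
Mar 6, 2152 → Mar 6, 2153: 365 days.
Mar 6, 2153 → Mar 6, 2154: 365 days.
Mar 6, 2154 → Mar 6, 2155: 365 days.
Mar 6, 2155 → Apr 6, 2155: 31 days (March has 31).
Apr 6, 2155 → May 6, 2155: 30 days (April has 30).
May 6, 2155 → Jun 6, 2155: 31 days (May has 31).
Jun 6, 2155 → Jul 6, 2155: 30 days (June has 30).
Jul 6, 2155 → Aug 6, 2155: 31 days (July has 31).
Aug 6, 2155 → Sep 6, 2155: 31 days (August has 31).
Sep 6, 2155 → Oct 6, 2155: 30 days (September has 30).
Oct 6, 2155 → Nov 6, 2155: 31 days (October has 31).
Nov 6, 2155 → Dec 6, 2155: 30 days (November has 30).
Dec 6, 2155 → Dec 28, 2155: 22 days.
Total: 7602 days.

7602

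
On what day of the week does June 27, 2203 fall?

Doomsday rule: the anchor day for the 2200s is Friday. For year 03: 3÷12 = 0 r 3, and 3÷4 = 0, so 0+3+0 = 3.
Friday + 3 ≡ Monday — that's 2203's doomsday.
In June the doomsday date is Jun 6.
Jun 27 is 21 days after Jun 6; 21 mod 7 = 0, so Monday + 0 = Monday.

Monday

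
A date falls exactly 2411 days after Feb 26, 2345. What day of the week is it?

Feb 26, 2345 is a Monday.
2411 mod 7 = 3, so 2411 days after a Monday is Monday + 3 = Thursday.

Thursday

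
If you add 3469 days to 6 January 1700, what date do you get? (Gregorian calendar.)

+365 (one year) → Jan 6, 1701 (3104 left).
+365 (one year) → Jan 6, 1702 (2739 left).
+365 (one year) → Jan 6, 1703 (2374 left).
+365 (one year) → Jan 6, 1704 (2009 left).
+366 (one year; includes Feb 29, 1704) → Jan 6, 1705 (1643 left).
+365 (one year) → Jan 6, 1706 (1278 left).
+365 (one year) → Jan 6, 1707 (913 left).
+365 (one year) → Jan 6, 1708 (548 left).
+366 (one year; includes Feb 29, 1708) → Jan 6, 1709 (182 left).
Jan has 31 days: +26 → Feb 1, 1709 (156 left).
Feb has 28 days: +28 → Mar 1, 1709 (128 left).
Mar has 31 days: +31 → Apr 1, 1709 (97 left).
Apr has 30 days: +30 → May 1, 1709 (67 left).
May has 31 days: +31 → Jun 1, 1709 (36 left).
Jun has 30 days: +30 → Jul 1, 1709 (6 left).
+6 → Jul 7, 1709.

July 7, 1709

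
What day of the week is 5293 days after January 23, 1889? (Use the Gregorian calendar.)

Thursday

Jan 23, 1889 is a Wednesday.
5293 mod 7 = 1, so 5293 days after a Wednesday is Wednesday + 1 = Thursday.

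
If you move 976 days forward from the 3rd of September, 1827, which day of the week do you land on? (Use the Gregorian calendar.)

First find the weekday of Sep 3, 1827. Doomsday rule: the anchor day for the 1800s is Friday. For year 27: 27÷12 = 2 r 3, and 3÷4 = 0, so 2+3+0 = 5.
Friday + 5 ≡ Wednesday — that's 1827's doomsday.
In September the doomsday date is Sep 5.
Sep 3 is 2 days before Sep 5; 2 mod 7 = 2, so Wednesday − 2 = Monday.
976 mod 7 = 3, so 976 days after a Monday is Monday + 3 = Thursday.

Thursday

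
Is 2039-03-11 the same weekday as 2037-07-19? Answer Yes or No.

From Jul 19, 2037 to Mar 11, 2039 is 600 days.
600 mod 7 = 5, so they are different weekdays.
(Jul 19, 2037 is a Sunday; Mar 11, 2039 is a Friday.)

No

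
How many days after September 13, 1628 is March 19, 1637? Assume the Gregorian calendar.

3109

Sep 13, 1628 → Sep 13, 1629: 365 days.
Sep 13, 1629 → Sep 13, 1630: 365 days.
Sep 13, 1630 → Sep 13, 1631: 365 days.
Sep 13, 1631 → Sep 13, 1632: 366 days (Feb 29, 1632 is in that span).
Sep 13, 1632 → Sep 13, 1633: 365 days.
Sep 13, 1633 → Sep 13, 1634: 365 days.
Sep 13, 1634 → Sep 13, 1635: 365 days.
Sep 13, 1635 → Sep 13, 1636: 366 days (Feb 29, 1636 is in that span).
Sep 13, 1636 → Oct 13, 1636: 30 days (September has 30).
Oct 13, 1636 → Nov 13, 1636: 31 days (October has 31).
Nov 13, 1636 → Dec 13, 1636: 30 days (November has 30).
Dec 13, 1636 → Jan 13, 1637: 31 days (December has 31).
Jan 13, 1637 → Feb 13, 1637: 31 days (January has 31).
Feb 13, 1637 → Mar 13, 1637: 28 days (February has 28).
Mar 13, 1637 → Mar 19, 1637: 6 days.
Total: 3109 days.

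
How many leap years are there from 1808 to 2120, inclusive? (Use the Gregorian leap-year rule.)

Multiples of 4 in [1808,2120]: 79.
Of those, multiples of 100: 3 (not leap unless ÷400).
Multiples of 400: 1.
Leap years = 79 − 3 + 1 = 77.

77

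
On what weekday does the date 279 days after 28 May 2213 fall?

First find the weekday of May 28, 2213. Doomsday rule: the anchor day for the 2200s is Friday. For year 13: 13÷12 = 1 r 1, and 1÷4 = 0, so 1+1+0 = 2.
Friday + 2 ≡ Sunday — that's 2213's doomsday.
In May the doomsday date is May 9.
May 28 is 19 days after May 9; 19 mod 7 = 5, so Sunday + 5 = Friday.
279 mod 7 = 6, so 279 days after a Friday is Friday + 6 = Thursday.

Thursday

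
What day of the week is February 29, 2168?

Monday

Doomsday rule: the anchor day for the 2100s is Sunday. For year 68: 68÷12 = 5 r 8, and 8÷4 = 2, so 5+8+2 = 15.
Sunday + 15 ≡ Monday — that's 2168's doomsday.
In February the doomsday date is Feb 29 (2168 is a leap year (divisible by 4)).
Feb 29 is the doomsday itself: Monday.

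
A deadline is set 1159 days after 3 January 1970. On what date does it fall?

+365 (one year) → Jan 3, 1971 (794 left).
+365 (one year) → Jan 3, 1972 (429 left).
+366 (one year; includes Feb 29, 1972) → Jan 3, 1973 (63 left).
Jan has 31 days: +29 → Feb 1, 1973 (34 left).
Feb has 28 days: +28 → Mar 1, 1973 (6 left).
+6 → Mar 7, 1973.

March 7, 1973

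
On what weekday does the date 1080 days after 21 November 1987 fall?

First find the weekday of Nov 21, 1987. Doomsday rule: the anchor day for the 1900s is Wednesday. For year 87: 87÷12 = 7 r 3, and 3÷4 = 0, so 7+3+0 = 10.
Wednesday + 10 ≡ Saturday — that's 1987's doomsday.
In November the doomsday date is Nov 7.
Nov 21 is 14 days after Nov 7; 14 mod 7 = 0, so Saturday + 0 = Saturday.
1080 mod 7 = 2, so 1080 days after a Saturday is Saturday + 2 = Monday.

Monday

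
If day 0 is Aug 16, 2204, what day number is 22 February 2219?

5303

Aug 16, 2204 → Aug 16, 2205: 365 days.
Aug 16, 2205 → Aug 16, 2206: 365 days.
Aug 16, 2206 → Aug 16, 2207: 365 days.
Aug 16, 2207 → Aug 16, 2208: 366 days (Feb 29, 2208 is in that span).
Aug 16, 2208 → Aug 16, 2209: 365 days.
Aug 16, 2209 → Aug 16, 2210: 365 days.
Aug 16, 2210 → Aug 16, 2211: 365 days.
Aug 16, 2211 → Aug 16, 2212: 366 days (Feb 29, 2212 is in that span).
Aug 16, 2212 → Aug 16, 2213: 365 days.
Aug 16, 2213 → Aug 16, 2214: 365 days.
Aug 16, 2214 → Aug 16, 2215: 365 days.
Aug 16, 2215 → Aug 16, 2216: 366 days (Feb 29, 2216 is in that span).
Aug 16, 2216 → Aug 16, 2217: 365 days.
Aug 16, 2217 → Aug 16, 2218: 365 days.
Aug 16, 2218 → Sep 16, 2218: 31 days (August has 31).
Sep 16, 2218 → Oct 16, 2218: 30 days (September has 30).
Oct 16, 2218 → Nov 16, 2218: 31 days (October has 31).
Nov 16, 2218 → Dec 16, 2218: 30 days (November has 30).
Dec 16, 2218 → Jan 16, 2219: 31 days (December has 31).
Jan 16, 2219 → Feb 16, 2219: 31 days (January has 31).
Feb 16, 2219 → Feb 22, 2219: 6 days.
Total: 5303 days.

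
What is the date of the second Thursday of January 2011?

January 13, 2011

January 1, 2011 is a Saturday.
The first Thursday is therefore January 6 (5 days later).
The second Thursday is 6 + 1×7 = January 13.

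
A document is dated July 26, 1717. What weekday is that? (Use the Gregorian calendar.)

Doomsday rule: the anchor day for the 1700s is Sunday. For year 17: 17÷12 = 1 r 5, and 5÷4 = 1, so 1+5+1 = 7.
Sunday + 7 ≡ Sunday — that's 1717's doomsday.
In July the doomsday date is Jul 11.
Jul 26 is 15 days after Jul 11; 15 mod 7 = 1, so Sunday + 1 = Monday.

Monday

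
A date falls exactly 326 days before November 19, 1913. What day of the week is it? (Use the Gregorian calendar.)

Nov 19, 1913 is a Wednesday.
326 mod 7 = 4, so 326 days before a Wednesday is Wednesday − 4 = Saturday.

Saturday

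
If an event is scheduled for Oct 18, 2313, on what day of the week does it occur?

Saturday

Doomsday rule: the anchor day for the 2300s is Wednesday. For year 13: 13÷12 = 1 r 1, and 1÷4 = 0, so 1+1+0 = 2.
Wednesday + 2 ≡ Friday — that's 2313's doomsday.
In October the doomsday date is Oct 10.
Oct 18 is 8 days after Oct 10; 8 mod 7 = 1, so Friday + 1 = Saturday.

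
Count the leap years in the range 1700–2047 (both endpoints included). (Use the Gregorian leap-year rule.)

84

Multiples of 4 in [1700,2047]: 87.
Of those, multiples of 100: 4 (not leap unless ÷400).
Multiples of 400: 1.
Leap years = 87 − 4 + 1 = 84.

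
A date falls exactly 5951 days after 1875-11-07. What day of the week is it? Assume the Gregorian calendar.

Monday

Nov 7, 1875 is a Sunday.
5951 mod 7 = 1, so 5951 days after a Sunday is Sunday + 1 = Monday.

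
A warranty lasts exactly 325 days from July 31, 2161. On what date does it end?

June 21, 2162

Jul has 31 days: +1 → Aug 1, 2161 (324 left).
Aug has 31 days: +31 → Sep 1, 2161 (293 left).
Sep has 30 days: +30 → Oct 1, 2161 (263 left).
Oct has 31 days: +31 → Nov 1, 2161 (232 left).
Nov has 30 days: +30 → Dec 1, 2161 (202 left).
Dec has 31 days: +31 → Jan 1, 2162 (171 left).
Jan has 31 days: +31 → Feb 1, 2162 (140 left).
Feb has 28 days: +28 → Mar 1, 2162 (112 left).
Mar has 31 days: +31 → Apr 1, 2162 (81 left).
Apr has 30 days: +30 → May 1, 2162 (51 left).
May has 31 days: +31 → Jun 1, 2162 (20 left).
+20 → Jun 21, 2162.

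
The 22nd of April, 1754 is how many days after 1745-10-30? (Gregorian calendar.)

3096

Oct 30, 1745 → Oct 30, 1746: 365 days.
Oct 30, 1746 → Oct 30, 1747: 365 days.
Oct 30, 1747 → Oct 30, 1748: 366 days (Feb 29, 1748 is in that span).
Oct 30, 1748 → Oct 30, 1749: 365 days.
Oct 30, 1749 → Oct 30, 1750: 365 days.
Oct 30, 1750 → Oct 30, 1751: 365 days.
Oct 30, 1751 → Oct 30, 1752: 366 days (Feb 29, 1752 is in that span).
Oct 30, 1752 → Oct 30, 1753: 365 days.
Oct 30, 1753 → Nov 30, 1753: 31 days (October has 31).
Nov 30, 1753 → Dec 30, 1753: 30 days (November has 30).
Dec 30, 1753 → Jan 30, 1754: 31 days (December has 31).
Jan 30, 1754 → Feb 28, 1754: 29 days (January has 31).
Feb 28, 1754 → Mar 28, 1754: 28 days (February has 28).
Mar 28, 1754 → Apr 22, 1754: 25 days.
Total: 3096 days.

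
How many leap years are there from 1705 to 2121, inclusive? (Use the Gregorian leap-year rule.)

101

Multiples of 4 in [1705,2121]: 104.
Of those, multiples of 100: 4 (not leap unless ÷400).
Multiples of 400: 1.
Leap years = 104 − 4 + 1 = 101.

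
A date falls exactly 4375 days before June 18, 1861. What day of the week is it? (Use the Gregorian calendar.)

Tuesday

Jun 18, 1861 is a Tuesday.
4375 mod 7 = 0, so 4375 days before a Tuesday is Tuesday − 0 = Tuesday.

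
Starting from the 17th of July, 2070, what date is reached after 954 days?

February 25, 2073

+365 (one year) → Jul 17, 2071 (589 left).
+366 (one year; includes Feb 29, 2072) → Jul 17, 2072 (223 left).
Jul has 31 days: +15 → Aug 1, 2072 (208 left).
Aug has 31 days: +31 → Sep 1, 2072 (177 left).
Sep has 30 days: +30 → Oct 1, 2072 (147 left).
Oct has 31 days: +31 → Nov 1, 2072 (116 left).
Nov has 30 days: +30 → Dec 1, 2072 (86 left).
Dec has 31 days: +31 → Jan 1, 2073 (55 left).
Jan has 31 days: +31 → Feb 1, 2073 (24 left).
+24 → Feb 25, 2073.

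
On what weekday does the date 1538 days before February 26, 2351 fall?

First find the weekday of Feb 26, 2351. Doomsday rule: the anchor day for the 2300s is Wednesday. For year 51: 51÷12 = 4 r 3, and 3÷4 = 0, so 4+3+0 = 7.
Wednesday + 7 ≡ Wednesday — that's 2351's doomsday.
In February the doomsday date is Feb 28 (2351 is not a leap year).
Feb 26 is 2 days before Feb 28; 2 mod 7 = 2, so Wednesday − 2 = Monday.
1538 mod 7 = 5, so 1538 days before a Monday is Monday − 5 = Wednesday.

Wednesday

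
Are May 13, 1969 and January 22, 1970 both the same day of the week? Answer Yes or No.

From May 13, 1969 to Jan 22, 1970 is 254 days.
254 mod 7 = 2, so they are different weekdays.
(May 13, 1969 is a Tuesday; Jan 22, 1970 is a Thursday.)

No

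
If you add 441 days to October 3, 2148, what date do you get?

December 18, 2149

+365 (one year) → Oct 3, 2149 (76 left).
Oct has 31 days: +29 → Nov 1, 2149 (47 left).
Nov has 30 days: +30 → Dec 1, 2149 (17 left).
+17 → Dec 18, 2149.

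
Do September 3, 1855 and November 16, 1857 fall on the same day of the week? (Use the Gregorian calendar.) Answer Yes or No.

From Sep 3, 1855 to Nov 16, 1857 is 805 days.
805 mod 7 = 0, so they are the same weekday.
(Sep 3, 1855 is a Monday; Nov 16, 1857 is a Monday.)

Yes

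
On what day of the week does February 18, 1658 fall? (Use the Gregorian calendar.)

Doomsday rule: the anchor day for the 1600s is Tuesday. For year 58: 58÷12 = 4 r 10, and 10÷4 = 2, so 4+10+2 = 16.
Tuesday + 16 ≡ Thursday — that's 1658's doomsday.
In February the doomsday date is Feb 28 (1658 is not a leap year).
Feb 18 is 10 days before Feb 28; 10 mod 7 = 3, so Thursday − 3 = Monday.

Monday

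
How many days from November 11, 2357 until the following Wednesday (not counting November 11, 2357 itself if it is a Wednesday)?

2

Nov 11, 2357 is a Monday.
From Monday to the next Wednesday is 2 days.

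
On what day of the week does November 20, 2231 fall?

January 1, 2231 is a Saturday.
Jan 1, 2231 → Feb 1, 2231: 31 days (January has 31).
Feb 1, 2231 → Mar 1, 2231: 28 days (February has 28).
Mar 1, 2231 → Apr 1, 2231: 31 days (March has 31).
Apr 1, 2231 → May 1, 2231: 30 days (April has 30).
May 1, 2231 → Jun 1, 2231: 31 days (May has 31).
Jun 1, 2231 → Jul 1, 2231: 30 days (June has 30).
Jul 1, 2231 → Aug 1, 2231: 31 days (July has 31).
Aug 1, 2231 → Sep 1, 2231: 31 days (August has 31).
Sep 1, 2231 → Oct 1, 2231: 30 days (September has 30).
Oct 1, 2231 → Nov 1, 2231: 31 days (October has 31).
Nov 1, 2231 → Nov 20, 2231: 19 days.
Total: 323 days.
323 mod 7 = 1, so Saturday + 1 = Sunday.

Sunday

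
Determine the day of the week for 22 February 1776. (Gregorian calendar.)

Thursday

Doomsday rule: the anchor day for the 1700s is Sunday. For year 76: 76÷12 = 6 r 4, and 4÷4 = 1, so 6+4+1 = 11.
Sunday + 11 ≡ Thursday — that's 1776's doomsday.
In February the doomsday date is Feb 29 (1776 is a leap year (divisible by 4)).
Feb 22 is 7 days before Feb 29; 7 mod 7 = 0, so Thursday − 0 = Thursday.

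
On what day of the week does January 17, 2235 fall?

Saturday

Doomsday rule: the anchor day for the 2200s is Friday. For year 35: 35÷12 = 2 r 11, and 11÷4 = 2, so 2+11+2 = 15.
Friday + 15 ≡ Saturday — that's 2235's doomsday.
In January the doomsday date is Jan 3 (2235 is not a leap year).
Jan 17 is 14 days after Jan 3; 14 mod 7 = 0, so Saturday + 0 = Saturday.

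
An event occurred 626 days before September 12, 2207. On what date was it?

December 25, 2205

−365 (one year) → Sep 12, 2206 (261 left).
−12 → Aug 31, 2206 (end of Aug, 31 days; 249 left).
−31 → Jul 31, 2206 (end of Jul, 31 days; 218 left).
−31 → Jun 30, 2206 (end of Jun, 30 days; 187 left).
−30 → May 31, 2206 (end of May, 31 days; 157 left).
−31 → Apr 30, 2206 (end of Apr, 30 days; 126 left).
−30 → Mar 31, 2206 (end of Mar, 31 days; 96 left).
−31 → Feb 28, 2206 (end of Feb, 28 days; 65 left).
−28 → Jan 31, 2206 (end of Jan, 31 days; 37 left).
−31 → Dec 31, 2205 (end of Dec, 31 days; 6 left).
−6 → Dec 25, 2205.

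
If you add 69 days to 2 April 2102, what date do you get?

June 10, 2102

Apr has 30 days: +29 → May 1, 2102 (40 left).
May has 31 days: +31 → Jun 1, 2102 (9 left).
+9 → Jun 10, 2102.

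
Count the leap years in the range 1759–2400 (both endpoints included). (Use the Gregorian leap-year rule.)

Multiples of 4 in [1759,2400]: 161.
Of those, multiples of 100: 7 (not leap unless ÷400).
Multiples of 400: 2.
Leap years = 161 − 7 + 2 = 156.

156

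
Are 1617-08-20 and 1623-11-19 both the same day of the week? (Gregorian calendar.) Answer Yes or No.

From Aug 20, 1617 to Nov 19, 1623 is 2282 days.
2282 mod 7 = 0, so they are the same weekday.
(Aug 20, 1617 is a Sunday; Nov 19, 1623 is a Sunday.)

Yes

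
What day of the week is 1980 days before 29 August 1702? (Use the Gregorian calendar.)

Aug 29, 1702 is a Tuesday.
1980 mod 7 = 6, so 1980 days before a Tuesday is Tuesday − 6 = Wednesday.

Wednesday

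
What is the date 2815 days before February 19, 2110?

June 6, 2102

−365 (one year) → Feb 19, 2109 (2450 left).
−366 (one year; includes Feb 29, 2108) → Feb 19, 2108 (2084 left).
−365 (one year) → Feb 19, 2107 (1719 left).
−365 (one year) → Feb 19, 2106 (1354 left).
−365 (one year) → Feb 19, 2105 (989 left).
−366 (one year; includes Feb 29, 2104) → Feb 19, 2104 (623 left).
−365 (one year) → Feb 19, 2103 (258 left).
−19 → Jan 31, 2103 (end of Jan, 31 days; 239 left).
−31 → Dec 31, 2102 (end of Dec, 31 days; 208 left).
−31 → Nov 30, 2102 (end of Nov, 30 days; 177 left).
−30 → Oct 31, 2102 (end of Oct, 31 days; 147 left).
−31 → Sep 30, 2102 (end of Sep, 30 days; 116 left).
−30 → Aug 31, 2102 (end of Aug, 31 days; 86 left).
−31 → Jul 31, 2102 (end of Jul, 31 days; 55 left).
−31 → Jun 30, 2102 (end of Jun, 30 days; 24 left).
−24 → Jun 6, 2102.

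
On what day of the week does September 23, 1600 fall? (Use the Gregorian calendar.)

Saturday

Doomsday rule: the anchor day for the 1600s is Tuesday. For year 00: 0÷12 = 0 r 0, and 0÷4 = 0, so 0+0+0 = 0.
Tuesday + 0 ≡ Tuesday — that's 1600's doomsday.
In September the doomsday date is Sep 5.
Sep 23 is 18 days after Sep 5; 18 mod 7 = 4, so Tuesday + 4 = Saturday.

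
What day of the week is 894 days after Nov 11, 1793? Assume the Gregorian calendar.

Saturday

First find the weekday of Nov 11, 1793. Doomsday rule: the anchor day for the 1700s is Sunday. For year 93: 93÷12 = 7 r 9, and 9÷4 = 2, so 7+9+2 = 18.
Sunday + 18 ≡ Thursday — that's 1793's doomsday.
In November the doomsday date is Nov 7.
Nov 11 is 4 days after Nov 7; 4 mod 7 = 4, so Thursday + 4 = Monday.
894 mod 7 = 5, so 894 days after a Monday is Monday + 5 = Saturday.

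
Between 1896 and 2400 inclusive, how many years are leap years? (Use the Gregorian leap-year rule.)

123

Multiples of 4 in [1896,2400]: 127.
Of those, multiples of 100: 6 (not leap unless ÷400).
Multiples of 400: 2.
Leap years = 127 − 6 + 2 = 123.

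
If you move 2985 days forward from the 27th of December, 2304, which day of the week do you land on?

First find the weekday of Dec 27, 2304. Doomsday rule: the anchor day for the 2300s is Wednesday. For year 04: 4÷12 = 0 r 4, and 4÷4 = 1, so 0+4+1 = 5.
Wednesday + 5 ≡ Monday — that's 2304's doomsday.
In December the doomsday date is Dec 12.
Dec 27 is 15 days after Dec 12; 15 mod 7 = 1, so Monday + 1 = Tuesday.
2985 mod 7 = 3, so 2985 days after a Tuesday is Tuesday + 3 = Friday.

Friday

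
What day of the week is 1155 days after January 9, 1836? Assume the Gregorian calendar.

First find the weekday of Jan 9, 1836. Doomsday rule: the anchor day for the 1800s is Friday. For year 36: 36÷12 = 3 r 0, and 0÷4 = 0, so 3+0+0 = 3.
Friday + 3 ≡ Monday — that's 1836's doomsday.
In January the doomsday date is Jan 4 (1836 is a leap year (divisible by 4)).
Jan 9 is 5 days after Jan 4; 5 mod 7 = 5, so Monday + 5 = Saturday.
1155 mod 7 = 0, so 1155 days after a Saturday is Saturday + 0 = Saturday.

Saturday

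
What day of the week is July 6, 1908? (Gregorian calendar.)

Doomsday rule: the anchor day for the 1900s is Wednesday. For year 08: 8÷12 = 0 r 8, and 8÷4 = 2, so 0+8+2 = 10.
Wednesday + 10 ≡ Saturday — that's 1908's doomsday.
In July the doomsday date is Jul 11.
Jul 6 is 5 days before Jul 11; 5 mod 7 = 5, so Saturday − 5 = Monday.

Monday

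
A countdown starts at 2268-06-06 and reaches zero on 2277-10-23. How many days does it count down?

Jun 6, 2268 → Jun 6, 2269: 365 days.
Jun 6, 2269 → Jun 6, 2270: 365 days.
Jun 6, 2270 → Jun 6, 2271: 365 days.
Jun 6, 2271 → Jun 6, 2272: 366 days (Feb 29, 2272 is in that span).
Jun 6, 2272 → Jun 6, 2273: 365 days.
Jun 6, 2273 → Jun 6, 2274: 365 days.
Jun 6, 2274 → Jun 6, 2275: 365 days.
Jun 6, 2275 → Jun 6, 2276: 366 days (Feb 29, 2276 is in that span).
Jun 6, 2276 → Jun 6, 2277: 365 days.
Jun 6, 2277 → Jul 6, 2277: 30 days (June has 30).
Jul 6, 2277 → Aug 6, 2277: 31 days (July has 31).
Aug 6, 2277 → Sep 6, 2277: 31 days (August has 31).
Sep 6, 2277 → Oct 6, 2277: 30 days (September has 30).
Oct 6, 2277 → Oct 23, 2277: 17 days.
Total: 3426 days.

3426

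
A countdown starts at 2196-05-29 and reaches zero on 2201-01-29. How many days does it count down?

May 29, 2196 → May 29, 2197: 365 days.
May 29, 2197 → May 29, 2198: 365 days.
May 29, 2198 → May 29, 2199: 365 days.
May 29, 2199 → May 29, 2200: 365 days.
May 29, 2200 → Jun 29, 2200: 31 days (May has 31).
Jun 29, 2200 → Jul 29, 2200: 30 days (June has 30).
Jul 29, 2200 → Aug 29, 2200: 31 days (July has 31).
Aug 29, 2200 → Sep 29, 2200: 31 days (August has 31).
Sep 29, 2200 → Oct 29, 2200: 30 days (September has 30).
Oct 29, 2200 → Nov 29, 2200: 31 days (October has 31).
Nov 29, 2200 → Dec 29, 2200: 30 days (November has 30).
Dec 29, 2200 → Jan 29, 2201: 31 days.
Total: 1705 days.

1705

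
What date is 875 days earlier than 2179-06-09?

−365 (one year) → Jun 9, 2178 (510 left).
−365 (one year) → Jun 9, 2177 (145 left).
−9 → May 31, 2177 (end of May, 31 days; 136 left).
−31 → Apr 30, 2177 (end of Apr, 30 days; 105 left).
−30 → Mar 31, 2177 (end of Mar, 31 days; 75 left).
−31 → Feb 28, 2177 (end of Feb, 28 days; 44 left).
−28 → Jan 31, 2177 (end of Jan, 31 days; 16 left).
−16 → Jan 15, 2177.

January 15, 2177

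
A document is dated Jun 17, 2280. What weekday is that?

Thursday

Doomsday rule: the anchor day for the 2200s is Friday. For year 80: 80÷12 = 6 r 8, and 8÷4 = 2, so 6+8+2 = 16.
Friday + 16 ≡ Sunday — that's 2280's doomsday.
In June the doomsday date is Jun 6.
Jun 17 is 11 days after Jun 6; 11 mod 7 = 4, so Sunday + 4 = Thursday.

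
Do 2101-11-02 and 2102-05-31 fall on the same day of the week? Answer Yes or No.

From Nov 2, 2101 to May 31, 2102 is 210 days.
210 mod 7 = 0, so they are the same weekday.
(Nov 2, 2101 is a Wednesday; May 31, 2102 is a Wednesday.)

Yes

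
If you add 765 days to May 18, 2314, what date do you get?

+365 (one year) → May 18, 2315 (400 left).
May has 31 days: +14 → Jun 1, 2315 (386 left).
Jun has 30 days: +30 → Jul 1, 2315 (356 left).
Jul has 31 days: +31 → Aug 1, 2315 (325 left).
Aug has 31 days: +31 → Sep 1, 2315 (294 left).
Sep has 30 days: +30 → Oct 1, 2315 (264 left).
Oct has 31 days: +31 → Nov 1, 2315 (233 left).
Nov has 30 days: +30 → Dec 1, 2315 (203 left).
Dec has 31 days: +31 → Jan 1, 2316 (172 left).
Jan has 31 days: +31 → Feb 1, 2316 (141 left).
Feb has 29 days: +29 → Mar 1, 2316 (112 left).
Mar has 31 days: +31 → Apr 1, 2316 (81 left).
Apr has 30 days: +30 → May 1, 2316 (51 left).
May has 31 days: +31 → Jun 1, 2316 (20 left).
+20 → Jun 21, 2316.

June 21, 2316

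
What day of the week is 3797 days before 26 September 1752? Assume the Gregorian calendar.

First find the weekday of Sep 26, 1752. Doomsday rule: the anchor day for the 1700s is Sunday. For year 52: 52÷12 = 4 r 4, and 4÷4 = 1, so 4+4+1 = 9.
Sunday + 9 ≡ Tuesday — that's 1752's doomsday.
In September the doomsday date is Sep 5.
Sep 26 is 21 days after Sep 5; 21 mod 7 = 0, so Tuesday + 0 = Tuesday.
3797 mod 7 = 3, so 3797 days before a Tuesday is Tuesday − 3 = Saturday.

Saturday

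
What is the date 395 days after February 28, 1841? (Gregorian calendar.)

March 30, 1842

Feb has 28 days: +1 → Mar 1, 1841 (394 left).
Mar has 31 days: +31 → Apr 1, 1841 (363 left).
Apr has 30 days: +30 → May 1, 1841 (333 left).
May has 31 days: +31 → Jun 1, 1841 (302 left).
Jun has 30 days: +30 → Jul 1, 1841 (272 left).
Jul has 31 days: +31 → Aug 1, 1841 (241 left).
Aug has 31 days: +31 → Sep 1, 1841 (210 left).
Sep has 30 days: +30 → Oct 1, 1841 (180 left).
Oct has 31 days: +31 → Nov 1, 1841 (149 left).
Nov has 30 days: +30 → Dec 1, 1841 (119 left).
Dec has 31 days: +31 → Jan 1, 1842 (88 left).
Jan has 31 days: +31 → Feb 1, 1842 (57 left).
Feb has 28 days: +28 → Mar 1, 1842 (29 left).
+29 → Mar 30, 1842.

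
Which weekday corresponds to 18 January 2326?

Doomsday rule: the anchor day for the 2300s is Wednesday. For year 26: 26÷12 = 2 r 2, and 2÷4 = 0, so 2+2+0 = 4.
Wednesday + 4 ≡ Sunday — that's 2326's doomsday.
In January the doomsday date is Jan 3 (2326 is not a leap year).
Jan 18 is 15 days after Jan 3; 15 mod 7 = 1, so Sunday + 1 = Monday.

Monday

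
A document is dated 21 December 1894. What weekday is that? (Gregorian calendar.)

Doomsday rule: the anchor day for the 1800s is Friday. For year 94: 94÷12 = 7 r 10, and 10÷4 = 2, so 7+10+2 = 19.
Friday + 19 ≡ Wednesday — that's 1894's doomsday.
In December the doomsday date is Dec 12.
Dec 21 is 9 days after Dec 12; 9 mod 7 = 2, so Wednesday + 2 = Friday.

Friday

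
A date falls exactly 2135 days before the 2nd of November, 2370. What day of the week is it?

Monday

Nov 2, 2370 is a Monday.
2135 mod 7 = 0, so 2135 days before a Monday is Monday − 0 = Monday.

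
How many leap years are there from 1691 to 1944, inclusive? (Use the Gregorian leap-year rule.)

Multiples of 4 in [1691,1944]: 64.
Of those, multiples of 100: 3 (not leap unless ÷400).
Multiples of 400: 0.
Leap years = 64 − 3 + 0 = 61.

61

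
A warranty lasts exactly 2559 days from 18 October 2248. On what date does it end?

October 21, 2255

+365 (one year) → Oct 18, 2249 (2194 left).
+365 (one year) → Oct 18, 2250 (1829 left).
+365 (one year) → Oct 18, 2251 (1464 left).
+366 (one year; includes Feb 29, 2252) → Oct 18, 2252 (1098 left).
+365 (one year) → Oct 18, 2253 (733 left).
+365 (one year) → Oct 18, 2254 (368 left).
Oct has 31 days: +14 → Nov 1, 2254 (354 left).
Nov has 30 days: +30 → Dec 1, 2254 (324 left).
Dec has 31 days: +31 → Jan 1, 2255 (293 left).
Jan has 31 days: +31 → Feb 1, 2255 (262 left).
Feb has 28 days: +28 → Mar 1, 2255 (234 left).
Mar has 31 days: +31 → Apr 1, 2255 (203 left).
Apr has 30 days: +30 → May 1, 2255 (173 left).
May has 31 days: +31 → Jun 1, 2255 (142 left).
Jun has 30 days: +30 → Jul 1, 2255 (112 left).
Jul has 31 days: +31 → Aug 1, 2255 (81 left).
Aug has 31 days: +31 → Sep 1, 2255 (50 left).
Sep has 30 days: +30 → Oct 1, 2255 (20 left).
+20 → Oct 21, 2255.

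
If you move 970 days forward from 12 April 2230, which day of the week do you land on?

First find the weekday of Apr 12, 2230. Doomsday rule: the anchor day for the 2200s is Friday. For year 30: 30÷12 = 2 r 6, and 6÷4 = 1, so 2+6+1 = 9.
Friday + 9 ≡ Sunday — that's 2230's doomsday.
In April the doomsday date is Apr 4.
Apr 12 is 8 days after Apr 4; 8 mod 7 = 1, so Sunday + 1 = Monday.
970 mod 7 = 4, so 970 days after a Monday is Monday + 4 = Friday.

Friday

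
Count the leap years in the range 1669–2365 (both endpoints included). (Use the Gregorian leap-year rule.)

Multiples of 4 in [1669,2365]: 174.
Of those, multiples of 100: 7 (not leap unless ÷400).
Multiples of 400: 1.
Leap years = 174 − 7 + 1 = 168.

168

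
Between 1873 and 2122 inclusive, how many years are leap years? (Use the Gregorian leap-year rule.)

Multiples of 4 in [1873,2122]: 62.
Of those, multiples of 100: 3 (not leap unless ÷400).
Multiples of 400: 1.
Leap years = 62 − 3 + 1 = 60.

60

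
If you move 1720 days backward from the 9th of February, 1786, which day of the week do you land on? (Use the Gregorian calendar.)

First find the weekday of Feb 9, 1786. Doomsday rule: the anchor day for the 1700s is Sunday. For year 86: 86÷12 = 7 r 2, and 2÷4 = 0, so 7+2+0 = 9.
Sunday + 9 ≡ Tuesday — that's 1786's doomsday.
In February the doomsday date is Feb 28 (1786 is not a leap year).
Feb 9 is 19 days before Feb 28; 19 mod 7 = 5, so Tuesday − 5 = Thursday.
1720 mod 7 = 5, so 1720 days before a Thursday is Thursday − 5 = Saturday.

Saturday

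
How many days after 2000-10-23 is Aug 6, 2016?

5766

Oct 23, 2000 → Oct 23, 2001: 365 days.
Oct 23, 2001 → Oct 23, 2002: 365 days.
Oct 23, 2002 → Oct 23, 2003: 365 days.
Oct 23, 2003 → Oct 23, 2004: 366 days (Feb 29, 2004 is in that span).
Oct 23, 2004 → Oct 23, 2005: 365 days.
Oct 23, 2005 → Oct 23, 2006: 365 days.
Oct 23, 2006 → Oct 23, 2007: 365 days.
Oct 23, 2007 → Oct 23, 2008: 366 days (Feb 29, 2008 is in that span).
Oct 23, 2008 → Oct 23, 2009: 365 days.
Oct 23, 2009 → Oct 23, 2010: 365 days.
Oct 23, 2010 → Oct 23, 2011: 365 days.
Oct 23, 2011 → Oct 23, 2012: 366 days (Feb 29, 2012 is in that span).
Oct 23, 2012 → Oct 23, 2013: 365 days.
Oct 23, 2013 → Oct 23, 2014: 365 days.
Oct 23, 2014 → Oct 23, 2015: 365 days.
Oct 23, 2015 → Nov 23, 2015: 31 days (October has 31).
Nov 23, 2015 → Dec 23, 2015: 30 days (November has 30).
Dec 23, 2015 → Jan 23, 2016: 31 days (December has 31).
Jan 23, 2016 → Feb 23, 2016: 31 days (January has 31).
Feb 23, 2016 → Mar 23, 2016: 29 days (February has 29).
Mar 23, 2016 → Apr 23, 2016: 31 days (March has 31).
Apr 23, 2016 → May 23, 2016: 30 days (April has 30).
May 23, 2016 → Jun 23, 2016: 31 days (May has 31).
Jun 23, 2016 → Jul 23, 2016: 30 days (June has 30).
Jul 23, 2016 → Aug 6, 2016: 14 days.
Total: 5766 days.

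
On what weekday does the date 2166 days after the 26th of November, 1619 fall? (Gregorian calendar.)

First find the weekday of Nov 26, 1619. Doomsday rule: the anchor day for the 1600s is Tuesday. For year 19: 19÷12 = 1 r 7, and 7÷4 = 1, so 1+7+1 = 9.
Tuesday + 9 ≡ Thursday — that's 1619's doomsday.
In November the doomsday date is Nov 7.
Nov 26 is 19 days after Nov 7; 19 mod 7 = 5, so Thursday + 5 = Tuesday.
2166 mod 7 = 3, so 2166 days after a Tuesday is Tuesday + 3 = Friday.

Friday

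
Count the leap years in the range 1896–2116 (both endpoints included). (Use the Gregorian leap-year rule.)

Multiples of 4 in [1896,2116]: 56.
Of those, multiples of 100: 3 (not leap unless ÷400).
Multiples of 400: 1.
Leap years = 56 − 3 + 1 = 54.

54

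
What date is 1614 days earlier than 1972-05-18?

−366 (one year; includes Feb 29, 1972) → May 18, 1971 (1248 left).
−365 (one year) → May 18, 1970 (883 left).
−365 (one year) → May 18, 1969 (518 left).
−365 (one year) → May 18, 1968 (153 left).
−18 → Apr 30, 1968 (end of Apr, 30 days; 135 left).
−30 → Mar 31, 1968 (end of Mar, 31 days; 105 left).
−31 → Feb 29, 1968 (end of Feb, 29 days; 74 left).
−29 → Jan 31, 1968 (end of Jan, 31 days; 45 left).
−31 → Dec 31, 1967 (end of Dec, 31 days; 14 left).
−14 → Dec 17, 1967.

December 17, 1967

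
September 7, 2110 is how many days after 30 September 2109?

Sep 30, 2109 → Oct 30, 2109: 30 days (September has 30).
Oct 30, 2109 → Nov 30, 2109: 31 days (October has 31).
Nov 30, 2109 → Dec 30, 2109: 30 days (November has 30).
Dec 30, 2109 → Jan 30, 2110: 31 days (December has 31).
Jan 30, 2110 → Feb 28, 2110: 29 days (January has 31).
Feb 28, 2110 → Mar 28, 2110: 28 days (February has 28).
Mar 28, 2110 → Apr 28, 2110: 31 days (March has 31).
Apr 28, 2110 → May 28, 2110: 30 days (April has 30).
May 28, 2110 → Jun 28, 2110: 31 days (May has 31).
Jun 28, 2110 → Jul 28, 2110: 30 days (June has 30).
Jul 28, 2110 → Aug 28, 2110: 31 days (July has 31).
Aug 28, 2110 → Sep 7, 2110: 10 days.
Total: 342 days.

342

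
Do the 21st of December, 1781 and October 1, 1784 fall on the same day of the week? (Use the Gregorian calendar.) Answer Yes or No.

Yes

From Dec 21, 1781 to Oct 1, 1784 is 1015 days.
1015 mod 7 = 0, so they are the same weekday.
(Dec 21, 1781 is a Friday; Oct 1, 1784 is a Friday.)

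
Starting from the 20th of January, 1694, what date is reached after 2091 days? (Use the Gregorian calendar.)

October 12, 1699

+365 (one year) → Jan 20, 1695 (1726 left).
+365 (one year) → Jan 20, 1696 (1361 left).
+366 (one year; includes Feb 29, 1696) → Jan 20, 1697 (995 left).
+365 (one year) → Jan 20, 1698 (630 left).
+365 (one year) → Jan 20, 1699 (265 left).
Jan has 31 days: +12 → Feb 1, 1699 (253 left).
Feb has 28 days: +28 → Mar 1, 1699 (225 left).
Mar has 31 days: +31 → Apr 1, 1699 (194 left).
Apr has 30 days: +30 → May 1, 1699 (164 left).
May has 31 days: +31 → Jun 1, 1699 (133 left).
Jun has 30 days: +30 → Jul 1, 1699 (103 left).
Jul has 31 days: +31 → Aug 1, 1699 (72 left).
Aug has 31 days: +31 → Sep 1, 1699 (41 left).
Sep has 30 days: +30 → Oct 1, 1699 (11 left).
+11 → Oct 12, 1699.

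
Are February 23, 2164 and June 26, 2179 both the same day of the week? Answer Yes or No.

No

From Feb 23, 2164 to Jun 26, 2179 is 5602 days.
5602 mod 7 = 2, so they are different weekdays.
(Feb 23, 2164 is a Thursday; Jun 26, 2179 is a Saturday.)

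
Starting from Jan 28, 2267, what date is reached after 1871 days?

+365 (one year) → Jan 28, 2268 (1506 left).
+366 (one year; includes Feb 29, 2268) → Jan 28, 2269 (1140 left).
+365 (one year) → Jan 28, 2270 (775 left).
+365 (one year) → Jan 28, 2271 (410 left).
+365 (one year) → Jan 28, 2272 (45 left).
Jan has 31 days: +4 → Feb 1, 2272 (41 left).
Feb has 29 days: +29 → Mar 1, 2272 (12 left).
+12 → Mar 13, 2272.

March 13, 2272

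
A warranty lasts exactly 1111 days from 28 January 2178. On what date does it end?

+365 (one year) → Jan 28, 2179 (746 left).
+365 (one year) → Jan 28, 2180 (381 left).
Jan has 31 days: +4 → Feb 1, 2180 (377 left).
Feb has 29 days: +29 → Mar 1, 2180 (348 left).
Mar has 31 days: +31 → Apr 1, 2180 (317 left).
Apr has 30 days: +30 → May 1, 2180 (287 left).
May has 31 days: +31 → Jun 1, 2180 (256 left).
Jun has 30 days: +30 → Jul 1, 2180 (226 left).
Jul has 31 days: +31 → Aug 1, 2180 (195 left).
Aug has 31 days: +31 → Sep 1, 2180 (164 left).
Sep has 30 days: +30 → Oct 1, 2180 (134 left).
Oct has 31 days: +31 → Nov 1, 2180 (103 left).
Nov has 30 days: +30 → Dec 1, 2180 (73 left).
Dec has 31 days: +31 → Jan 1, 2181 (42 left).
Jan has 31 days: +31 → Feb 1, 2181 (11 left).
+11 → Feb 12, 2181.

February 12, 2181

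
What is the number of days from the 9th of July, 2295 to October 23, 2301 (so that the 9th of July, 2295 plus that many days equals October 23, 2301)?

Jul 9, 2295 → Jul 9, 2296: 366 days (Feb 29, 2296 is in that span).
Jul 9, 2296 → Jul 9, 2297: 365 days.
Jul 9, 2297 → Jul 9, 2298: 365 days.
Jul 9, 2298 → Jul 9, 2299: 365 days.
Jul 9, 2299 → Jul 9, 2300: 365 days.
Jul 9, 2300 → Jul 9, 2301: 365 days.
Jul 9, 2301 → Aug 9, 2301: 31 days (July has 31).
Aug 9, 2301 → Sep 9, 2301: 31 days (August has 31).
Sep 9, 2301 → Oct 9, 2301: 30 days (September has 30).
Oct 9, 2301 → Oct 23, 2301: 14 days.
Total: 2297 days.

2297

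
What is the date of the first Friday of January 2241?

January 1, 2241 is a Friday.
The first Friday is therefore January 1 (same day).

January 1, 2241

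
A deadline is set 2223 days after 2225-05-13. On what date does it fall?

June 14, 2231

+365 (one year) → May 13, 2226 (1858 left).
+365 (one year) → May 13, 2227 (1493 left).
+366 (one year; includes Feb 29, 2228) → May 13, 2228 (1127 left).
+365 (one year) → May 13, 2229 (762 left).
+365 (one year) → May 13, 2230 (397 left).
May has 31 days: +19 → Jun 1, 2230 (378 left).
Jun has 30 days: +30 → Jul 1, 2230 (348 left).
Jul has 31 days: +31 → Aug 1, 2230 (317 left).
Aug has 31 days: +31 → Sep 1, 2230 (286 left).
Sep has 30 days: +30 → Oct 1, 2230 (256 left).
Oct has 31 days: +31 → Nov 1, 2230 (225 left).
Nov has 30 days: +30 → Dec 1, 2230 (195 left).
Dec has 31 days: +31 → Jan 1, 2231 (164 left).
Jan has 31 days: +31 → Feb 1, 2231 (133 left).
Feb has 28 days: +28 → Mar 1, 2231 (105 left).
Mar has 31 days: +31 → Apr 1, 2231 (74 left).
Apr has 30 days: +30 → May 1, 2231 (44 left).
May has 31 days: +31 → Jun 1, 2231 (13 left).
+13 → Jun 14, 2231.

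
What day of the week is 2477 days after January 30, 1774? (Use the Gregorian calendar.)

Saturday

Jan 30, 1774 is a Sunday.
2477 mod 7 = 6, so 2477 days after a Sunday is Sunday + 6 = Saturday.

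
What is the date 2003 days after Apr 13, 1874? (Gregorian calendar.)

+365 (one year) → Apr 13, 1875 (1638 left).
+366 (one year; includes Feb 29, 1876) → Apr 13, 1876 (1272 left).
+365 (one year) → Apr 13, 1877 (907 left).
+365 (one year) → Apr 13, 1878 (542 left).
+365 (one year) → Apr 13, 1879 (177 left).
Apr has 30 days: +18 → May 1, 1879 (159 left).
May has 31 days: +31 → Jun 1, 1879 (128 left).
Jun has 30 days: +30 → Jul 1, 1879 (98 left).
Jul has 31 days: +31 → Aug 1, 1879 (67 left).
Aug has 31 days: +31 → Sep 1, 1879 (36 left).
Sep has 30 days: +30 → Oct 1, 1879 (6 left).
+6 → Oct 7, 1879.

October 7, 1879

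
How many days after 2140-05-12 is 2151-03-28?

May 12, 2140 → May 12, 2141: 365 days.
May 12, 2141 → May 12, 2142: 365 days.
May 12, 2142 → May 12, 2143: 365 days.
May 12, 2143 → May 12, 2144: 366 days (Feb 29, 2144 is in that span).
May 12, 2144 → May 12, 2145: 365 days.
May 12, 2145 → May 12, 2146: 365 days.
May 12, 2146 → May 12, 2147: 365 days.
May 12, 2147 → May 12, 2148: 366 days (Feb 29, 2148 is in that span).
May 12, 2148 → May 12, 2149: 365 days.
May 12, 2149 → May 12, 2150: 365 days.
May 12, 2150 → Jun 12, 2150: 31 days (May has 31).
Jun 12, 2150 → Jul 12, 2150: 30 days (June has 30).
Jul 12, 2150 → Aug 12, 2150: 31 days (July has 31).
Aug 12, 2150 → Sep 12, 2150: 31 days (August has 31).
Sep 12, 2150 → Oct 12, 2150: 30 days (September has 30).
Oct 12, 2150 → Nov 12, 2150: 31 days (October has 31).
Nov 12, 2150 → Dec 12, 2150: 30 days (November has 30).
Dec 12, 2150 → Jan 12, 2151: 31 days (December has 31).
Jan 12, 2151 → Feb 12, 2151: 31 days (January has 31).
Feb 12, 2151 → Mar 12, 2151: 28 days (February has 28).
Mar 12, 2151 → Mar 28, 2151: 16 days.
Total: 3972 days.

3972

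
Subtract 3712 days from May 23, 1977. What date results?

−365 (one year) → May 23, 1976 (3347 left).
−366 (one year; includes Feb 29, 1976) → May 23, 1975 (2981 left).
−365 (one year) → May 23, 1974 (2616 left).
−365 (one year) → May 23, 1973 (2251 left).
−365 (one year) → May 23, 1972 (1886 left).
−366 (one year; includes Feb 29, 1972) → May 23, 1971 (1520 left).
−365 (one year) → May 23, 1970 (1155 left).
−365 (one year) → May 23, 1969 (790 left).
−365 (one year) → May 23, 1968 (425 left).
−366 (one year; includes Feb 29, 1968) → May 23, 1967 (59 left).
−23 → Apr 30, 1967 (end of Apr, 30 days; 36 left).
−30 → Mar 31, 1967 (end of Mar, 31 days; 6 left).
−6 → Mar 25, 1967.

March 25, 1967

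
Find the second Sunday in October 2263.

October 11, 2263

October 1, 2263 is a Thursday.
The first Sunday is therefore October 4 (3 days later).
The second Sunday is 4 + 1×7 = October 11.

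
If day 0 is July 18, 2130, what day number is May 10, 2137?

Jul 18, 2130 → Jul 18, 2131: 365 days.
Jul 18, 2131 → Jul 18, 2132: 366 days (Feb 29, 2132 is in that span).
Jul 18, 2132 → Jul 18, 2133: 365 days.
Jul 18, 2133 → Jul 18, 2134: 365 days.
Jul 18, 2134 → Jul 18, 2135: 365 days.
Jul 18, 2135 → Jul 18, 2136: 366 days (Feb 29, 2136 is in that span).
Jul 18, 2136 → Aug 18, 2136: 31 days (July has 31).
Aug 18, 2136 → Sep 18, 2136: 31 days (August has 31).
Sep 18, 2136 → Oct 18, 2136: 30 days (September has 30).
Oct 18, 2136 → Nov 18, 2136: 31 days (October has 31).
Nov 18, 2136 → Dec 18, 2136: 30 days (November has 30).
Dec 18, 2136 → Jan 18, 2137: 31 days (December has 31).
Jan 18, 2137 → Feb 18, 2137: 31 days (January has 31).
Feb 18, 2137 → Mar 18, 2137: 28 days (February has 28).
Mar 18, 2137 → Apr 18, 2137: 31 days (March has 31).
Apr 18, 2137 → May 10, 2137: 22 days.
Total: 2488 days.

2488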